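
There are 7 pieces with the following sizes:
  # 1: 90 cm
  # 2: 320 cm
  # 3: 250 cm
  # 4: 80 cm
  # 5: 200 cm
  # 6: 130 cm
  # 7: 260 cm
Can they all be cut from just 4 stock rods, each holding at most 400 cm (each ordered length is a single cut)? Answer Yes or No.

A valid assignment using 4 stock rods:
  stock rod 1: 320 + 80 = 400
  stock rod 2: 260 + 130 = 390
  stock rod 3: 250 + 90 = 340
  stock rod 4: 200 = 200
Every load is within 400 cm, so 4 stock rods suffice.

Yes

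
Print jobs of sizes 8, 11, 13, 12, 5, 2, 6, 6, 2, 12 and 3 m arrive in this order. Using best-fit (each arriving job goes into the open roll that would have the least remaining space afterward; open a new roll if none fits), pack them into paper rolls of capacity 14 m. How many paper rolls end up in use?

  8 → roll 1 (new)  [load 8/14]
  11 → roll 2 (new)  [load 11/14]
  13 → roll 3 (new)  [load 13/14]
  12 → roll 4 (new)  [load 12/14]
  5 → roll 1  [load 13/14]
  2 → roll 4  [load 14/14]
  6 → roll 5 (new)  [load 6/14]
  6 → roll 5  [load 12/14]
  2 → roll 5  [load 14/14]
  12 → roll 6 (new)  [load 12/14]
  3 → roll 2  [load 14/14]
6 paper rolls opened.

6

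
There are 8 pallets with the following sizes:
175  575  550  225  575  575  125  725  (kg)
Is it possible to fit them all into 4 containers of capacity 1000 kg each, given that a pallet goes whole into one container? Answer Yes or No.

Total = 3525 kg; ⌈3525/1000⌉ = 4.
5 pallets each exceed half the capacity and cannot share a container, forcing at least 5 containers.
At least 5 containers are required, but only 4 are allowed.

No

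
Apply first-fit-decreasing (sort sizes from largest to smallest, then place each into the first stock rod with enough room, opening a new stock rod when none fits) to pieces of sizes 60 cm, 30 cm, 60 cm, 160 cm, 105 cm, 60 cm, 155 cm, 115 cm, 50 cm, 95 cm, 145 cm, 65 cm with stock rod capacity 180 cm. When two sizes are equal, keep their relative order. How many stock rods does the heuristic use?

7

Sorted descending: 160, 155, 145, 115, 105, 95, 65, 60, 60, 60, 50, 30.
  160 → stock rod 1 (new)  [load 160/180]
  155 → stock rod 2 (new)  [load 155/180]
  145 → stock rod 3 (new)  [load 145/180]
  115 → stock rod 4 (new)  [load 115/180]
  105 → stock rod 5 (new)  [load 105/180]
  95 → stock rod 6 (new)  [load 95/180]
  65 → stock rod 4  [load 180/180]
  60 → stock rod 5  [load 165/180]
  60 → stock rod 6  [load 155/180]
  60 → stock rod 7 (new)  [load 60/180]
  50 → stock rod 7  [load 110/180]
  30 → stock rod 3  [load 175/180]
7 stock rods opened.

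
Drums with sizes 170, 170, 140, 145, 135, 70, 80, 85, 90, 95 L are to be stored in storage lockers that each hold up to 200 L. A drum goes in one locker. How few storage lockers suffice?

Total = 170 + 170 + 145 + 140 + 135 + 95 + 90 + 85 + 80 + 70 = 1180 L.
Lower bound: ⌈1180/200⌉ = 6 storage lockers.
A packing using 8 storage lockers:
  locker 1: 170 = 170
  locker 2: 170 = 170
  locker 3: 145 = 145
  locker 4: 140 = 140
  locker 5: 135 = 135
  locker 6: 95 + 90 = 185
  locker 7: 85 + 80 = 165
  locker 8: 70 = 70
No arrangement into 7 storage lockers stays within capacity, so 8 is optimal.

8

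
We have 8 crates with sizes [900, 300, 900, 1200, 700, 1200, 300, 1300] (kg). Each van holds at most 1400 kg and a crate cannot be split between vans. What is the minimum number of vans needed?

Total = 1300 + 1200 + 1200 + 900 + 900 + 700 + 300 + 300 = 6800 kg.
Lower bound: ⌈6800/1400⌉ = 5 vans.
A packing using 6 vans:
  van 1: 1300 = 1300
  van 2: 1200 = 1200
  van 3: 1200 = 1200
  van 4: 900 + 300 = 1200
  van 5: 900 + 300 = 1200
  van 6: 700 = 700
No arrangement into 5 vans stays within capacity, so 6 is optimal.

6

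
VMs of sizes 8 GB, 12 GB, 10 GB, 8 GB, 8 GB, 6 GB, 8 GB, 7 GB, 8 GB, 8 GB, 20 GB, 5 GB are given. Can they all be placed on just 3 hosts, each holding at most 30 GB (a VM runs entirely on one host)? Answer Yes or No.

Total = 108 GB; ⌈108/30⌉ = 4.
At least 4 hosts are required, but only 3 are allowed.

No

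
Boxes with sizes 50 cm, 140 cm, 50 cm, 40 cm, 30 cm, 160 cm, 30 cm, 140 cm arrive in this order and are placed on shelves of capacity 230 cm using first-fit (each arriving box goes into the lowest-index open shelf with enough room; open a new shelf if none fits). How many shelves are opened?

  50 → shelf 1 (new)  [load 50/230]
  140 → shelf 1  [load 190/230]
  50 → shelf 2 (new)  [load 50/230]
  40 → shelf 1  [load 230/230]
  30 → shelf 2  [load 80/230]
  160 → shelf 3 (new)  [load 160/230]
  30 → shelf 2  [load 110/230]
  140 → shelf 4 (new)  [load 140/230]
4 shelves opened.

4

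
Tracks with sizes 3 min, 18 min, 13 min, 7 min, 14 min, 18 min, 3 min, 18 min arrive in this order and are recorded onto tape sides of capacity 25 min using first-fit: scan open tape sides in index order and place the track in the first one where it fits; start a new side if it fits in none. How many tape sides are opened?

  3 → side 1 (new)  [load 3/25]
  18 → side 1  [load 21/25]
  13 → side 2 (new)  [load 13/25]
  7 → side 2  [load 20/25]
  14 → side 3 (new)  [load 14/25]
  18 → side 4 (new)  [load 18/25]
  3 → side 1  [load 24/25]
  18 → side 5 (new)  [load 18/25]
5 tape sides opened.

5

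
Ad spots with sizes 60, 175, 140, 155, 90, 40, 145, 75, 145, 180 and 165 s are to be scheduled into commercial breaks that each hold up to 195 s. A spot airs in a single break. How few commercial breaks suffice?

Total = 180 + 175 + 165 + 155 + 145 + 145 + 140 + 90 + 75 + 60 + 40 = 1370 s.
Lower bound: ⌈1370/195⌉ = 8 commercial breaks.
A packing using 9 commercial breaks:
  break 1: 180 = 180
  break 2: 175 = 175
  break 3: 165 = 165
  break 4: 155 + 40 = 195
  break 5: 145 = 145
  break 6: 145 = 145
  break 7: 140 = 140
  break 8: 90 + 75 = 165
  break 9: 60 = 60
No arrangement into 8 commercial breaks stays within capacity, so 9 is optimal.

9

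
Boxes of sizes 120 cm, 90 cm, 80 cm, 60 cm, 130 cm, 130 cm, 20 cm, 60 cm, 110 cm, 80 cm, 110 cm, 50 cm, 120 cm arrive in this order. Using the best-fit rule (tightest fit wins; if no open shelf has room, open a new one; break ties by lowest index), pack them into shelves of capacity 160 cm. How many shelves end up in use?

  120 → shelf 1 (new)  [load 120/160]
  90 → shelf 2 (new)  [load 90/160]
  80 → shelf 3 (new)  [load 80/160]
  60 → shelf 2  [load 150/160]
  130 → shelf 4 (new)  [load 130/160]
  130 → shelf 5 (new)  [load 130/160]
  20 → shelf 4  [load 150/160]
  60 → shelf 3  [load 140/160]
  110 → shelf 6 (new)  [load 110/160]
  80 → shelf 7 (new)  [load 80/160]
  110 → shelf 8 (new)  [load 110/160]
  50 → shelf 6  [load 160/160]
  120 → shelf 9 (new)  [load 120/160]
9 shelves opened.

9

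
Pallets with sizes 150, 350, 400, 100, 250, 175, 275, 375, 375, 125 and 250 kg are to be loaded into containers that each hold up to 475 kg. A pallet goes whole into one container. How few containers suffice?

Total = 400 + 375 + 375 + 350 + 275 + 250 + 250 + 175 + 150 + 125 + 100 = 2825 kg.
Lower bound: ⌈2825/475⌉ = 6 containers.
Also, 7 pallets each exceed 475/2 kg, and no two of those can share a container, so at least 7 containers are needed.
A packing using 7 containers:
  container 1: 400 = 400
  container 2: 375 + 100 = 475
  container 3: 375 = 375
  container 4: 350 + 125 = 475
  container 5: 275 + 175 = 450
  container 6: 250 + 150 = 400
  container 7: 250 = 250
This matches the lower bound, so 7 is optimal.

7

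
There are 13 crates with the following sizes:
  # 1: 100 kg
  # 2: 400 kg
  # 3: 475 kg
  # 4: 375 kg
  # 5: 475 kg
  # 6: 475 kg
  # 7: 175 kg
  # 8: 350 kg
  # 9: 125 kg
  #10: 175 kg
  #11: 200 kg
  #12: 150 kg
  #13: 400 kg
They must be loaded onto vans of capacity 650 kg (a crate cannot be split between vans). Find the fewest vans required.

Total = 475 + 475 + 475 + 400 + 400 + 375 + 350 + 200 + 175 + 175 + 150 + 125 + 100 = 3875 kg.
Lower bound: ⌈3875/650⌉ = 6 vans.
Also, 7 crates each exceed 325 kg, and no two of those can share a van, so at least 7 vans are needed.
A packing using 7 vans:
  van 1: 475 + 175 = 650
  van 2: 475 + 175 = 650
  van 3: 475 + 150 = 625
  van 4: 400 + 200 = 600
  van 5: 400 + 125 + 100 = 625
  van 6: 375 = 375
  van 7: 350 = 350
This matches the lower bound, so 7 is optimal.

7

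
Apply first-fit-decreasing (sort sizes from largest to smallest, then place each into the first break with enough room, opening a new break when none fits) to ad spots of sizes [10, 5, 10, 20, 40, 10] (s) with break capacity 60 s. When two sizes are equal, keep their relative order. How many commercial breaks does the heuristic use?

Sorted descending: 40, 20, 10, 10, 10, 5.
  40 → break 1 (new)  [load 40/60]
  20 → break 1  [load 60/60]
  10 → break 2 (new)  [load 10/60]
  10 → break 2  [load 20/60]
  10 → break 2  [load 30/60]
  5 → break 2  [load 35/60]
2 commercial breaks opened.

2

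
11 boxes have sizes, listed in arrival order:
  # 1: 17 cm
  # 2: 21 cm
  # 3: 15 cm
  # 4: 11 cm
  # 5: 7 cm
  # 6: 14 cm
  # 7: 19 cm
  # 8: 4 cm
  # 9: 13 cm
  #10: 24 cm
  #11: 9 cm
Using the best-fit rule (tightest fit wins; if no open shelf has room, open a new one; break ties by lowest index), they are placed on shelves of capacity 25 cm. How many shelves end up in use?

7

  17 → shelf 1 (new)  [load 17/25]
  21 → shelf 2 (new)  [load 21/25]
  15 → shelf 3 (new)  [load 15/25]
  11 → shelf 4 (new)  [load 11/25]
  7 → shelf 1  [load 24/25]
  14 → shelf 4  [load 25/25]
  19 → shelf 5 (new)  [load 19/25]
  4 → shelf 2  [load 25/25]
  13 → shelf 6 (new)  [load 13/25]
  24 → shelf 7 (new)  [load 24/25]
  9 → shelf 3  [load 24/25]
7 shelves opened.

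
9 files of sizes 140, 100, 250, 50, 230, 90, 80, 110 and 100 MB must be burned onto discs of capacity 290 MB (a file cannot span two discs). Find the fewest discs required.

Total = 250 + 230 + 140 + 110 + 100 + 100 + 90 + 80 + 50 = 1150 MB.
Lower bound: ⌈1150/290⌉ = 4 discs.
A packing using 5 discs:
  disc 1: 250 = 250
  disc 2: 230 + 50 = 280
  disc 3: 140 + 110 = 250
  disc 4: 100 + 100 + 90 = 290
  disc 5: 80 = 80
No arrangement into 4 discs stays within capacity, so 5 is optimal.

5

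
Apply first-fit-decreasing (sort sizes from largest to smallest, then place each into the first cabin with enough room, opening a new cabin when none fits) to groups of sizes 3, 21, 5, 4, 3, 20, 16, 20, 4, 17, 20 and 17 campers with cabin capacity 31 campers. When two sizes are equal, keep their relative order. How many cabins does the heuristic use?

7

Sorted descending: 21, 20, 20, 20, 17, 17, 16, 5, 4, 4, 3, 3.
  21 → cabin 1 (new)  [load 21/31]
  20 → cabin 2 (new)  [load 20/31]
  20 → cabin 3 (new)  [load 20/31]
  20 → cabin 4 (new)  [load 20/31]
  17 → cabin 5 (new)  [load 17/31]
  17 → cabin 6 (new)  [load 17/31]
  16 → cabin 7 (new)  [load 16/31]
  5 → cabin 1  [load 26/31]
  4 → cabin 1  [load 30/31]
  4 → cabin 2  [load 24/31]
  3 → cabin 2  [load 27/31]
  3 → cabin 2  [load 30/31]
7 cabins opened.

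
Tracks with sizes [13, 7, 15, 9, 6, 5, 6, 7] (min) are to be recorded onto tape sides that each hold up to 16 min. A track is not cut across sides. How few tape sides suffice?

Total = 15 + 13 + 9 + 7 + 7 + 6 + 6 + 5 = 68 min.
Lower bound: ⌈68/16⌉ = 5 tape sides.
A packing using 5 tape sides:
  side 1: 15 = 15
  side 2: 13 = 13
  side 3: 9 + 7 = 16
  side 4: 7 + 6 = 13
  side 5: 6 + 5 = 11
This matches the lower bound, so 5 is optimal.

5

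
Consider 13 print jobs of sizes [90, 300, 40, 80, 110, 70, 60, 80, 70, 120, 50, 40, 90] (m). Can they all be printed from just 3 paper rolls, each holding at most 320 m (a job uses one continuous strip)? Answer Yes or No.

No

Total = 1200 m; ⌈1200/320⌉ = 4.
At least 4 paper rolls are required, but only 3 are allowed.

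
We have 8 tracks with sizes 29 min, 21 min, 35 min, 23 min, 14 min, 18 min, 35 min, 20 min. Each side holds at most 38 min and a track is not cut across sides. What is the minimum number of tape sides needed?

Total = 35 + 35 + 29 + 23 + 21 + 20 + 18 + 14 = 195 min.
Lower bound: ⌈195/38⌉ = 6 tape sides.
A packing using 6 tape sides:
  side 1: 35 = 35
  side 2: 35 = 35
  side 3: 29 = 29
  side 4: 23 + 14 = 37
  side 5: 21 = 21
  side 6: 20 + 18 = 38
This matches the lower bound, so 6 is optimal.

6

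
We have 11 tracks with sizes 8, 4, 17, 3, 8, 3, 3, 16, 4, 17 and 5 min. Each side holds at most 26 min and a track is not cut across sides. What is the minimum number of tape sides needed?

4

Total = 17 + 17 + 16 + 8 + 8 + 5 + 4 + 4 + 3 + 3 + 3 = 88 min.
Lower bound: ⌈88/26⌉ = 4 tape sides.
A packing using 4 tape sides:
  side 1: 17 + 8 = 25
  side 2: 17 + 8 = 25
  side 3: 16 + 5 + 4 = 25
  side 4: 4 + 3 + 3 + 3 = 13
This matches the lower bound, so 4 is optimal.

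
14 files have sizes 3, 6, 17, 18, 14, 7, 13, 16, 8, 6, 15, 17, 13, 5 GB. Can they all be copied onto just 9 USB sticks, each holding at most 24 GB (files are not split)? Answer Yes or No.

A valid assignment using 8 USB sticks:
  USB stick 1: 18 + 6 = 24
  USB stick 2: 17 + 7 = 24
  USB stick 3: 17 + 6 = 23
  USB stick 4: 16 + 8 = 24
  USB stick 5: 15 + 5 + 3 = 23
  USB stick 6: 14 = 14
  USB stick 7: 13 = 13
  USB stick 8: 13 = 13
That uses only 8 ≤ 9, so 9 USB sticks are enough.

Yes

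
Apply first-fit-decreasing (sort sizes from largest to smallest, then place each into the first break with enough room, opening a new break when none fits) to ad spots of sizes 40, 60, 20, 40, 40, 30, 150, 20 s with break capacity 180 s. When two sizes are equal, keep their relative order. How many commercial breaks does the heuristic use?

Sorted descending: 150, 60, 40, 40, 40, 30, 20, 20.
  150 → break 1 (new)  [load 150/180]
  60 → break 2 (new)  [load 60/180]
  40 → break 2  [load 100/180]
  40 → break 2  [load 140/180]
  40 → break 2  [load 180/180]
  30 → break 1  [load 180/180]
  20 → break 3 (new)  [load 20/180]
  20 → break 3  [load 40/180]
3 commercial breaks opened.

3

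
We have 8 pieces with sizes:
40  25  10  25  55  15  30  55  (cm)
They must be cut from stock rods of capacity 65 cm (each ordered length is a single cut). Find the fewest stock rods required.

5

Total = 55 + 55 + 40 + 30 + 25 + 25 + 15 + 10 = 255 cm.
Lower bound: ⌈255/65⌉ = 4 stock rods.
A packing using 5 stock rods:
  stock rod 1: 55 + 10 = 65
  stock rod 2: 55 = 55
  stock rod 3: 40 + 25 = 65
  stock rod 4: 30 + 25 = 55
  stock rod 5: 15 = 15
No arrangement into 4 stock rods stays within capacity, so 5 is optimal.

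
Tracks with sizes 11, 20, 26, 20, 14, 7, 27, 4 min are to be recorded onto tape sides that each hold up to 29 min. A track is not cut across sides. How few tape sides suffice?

5

Total = 27 + 26 + 20 + 20 + 14 + 11 + 7 + 4 = 129 min.
Lower bound: ⌈129/29⌉ = 5 tape sides.
A packing using 5 tape sides:
  side 1: 27 = 27
  side 2: 26 = 26
  side 3: 20 + 7 = 27
  side 4: 20 + 4 = 24
  side 5: 14 + 11 = 25
This matches the lower bound, so 5 is optimal.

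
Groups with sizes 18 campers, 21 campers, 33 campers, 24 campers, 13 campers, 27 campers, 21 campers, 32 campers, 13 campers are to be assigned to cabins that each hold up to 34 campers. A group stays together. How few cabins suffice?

Total = 33 + 32 + 27 + 24 + 21 + 21 + 18 + 13 + 13 = 202 campers.
Lower bound: ⌈202/34⌉ = 6 cabins.
Also, 7 groups each exceed 17 campers, and no two of those can share a cabin, so at least 7 cabins are needed.
A packing using 7 cabins:
  cabin 1: 33 = 33
  cabin 2: 32 = 32
  cabin 3: 27 = 27
  cabin 4: 24 = 24
  cabin 5: 21 + 13 = 34
  cabin 6: 21 + 13 = 34
  cabin 7: 18 = 18
This matches the lower bound, so 7 is optimal.

7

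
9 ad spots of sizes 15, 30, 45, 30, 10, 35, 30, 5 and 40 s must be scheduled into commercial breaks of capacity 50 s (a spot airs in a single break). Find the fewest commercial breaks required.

6

Total = 45 + 40 + 35 + 30 + 30 + 30 + 15 + 10 + 5 = 240 s.
Lower bound: ⌈240/50⌉ = 5 commercial breaks.
Also, 6 ad spots each exceed 25 s, and no two of those can share a break, so at least 6 commercial breaks are needed.
A packing using 6 commercial breaks:
  break 1: 45 + 5 = 50
  break 2: 40 + 10 = 50
  break 3: 35 + 15 = 50
  break 4: 30 = 30
  break 5: 30 = 30
  break 6: 30 = 30
This matches the lower bound, so 6 is optimal.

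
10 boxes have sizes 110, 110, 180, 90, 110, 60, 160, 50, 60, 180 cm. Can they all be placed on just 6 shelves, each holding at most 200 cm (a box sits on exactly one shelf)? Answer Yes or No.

Total = 1110 cm; ⌈1110/200⌉ = 6.
The bound of 6 does not rule out 6, but exhaustive search shows no assignment into 6 shelves of capacity 200 cm exists — the minimum is 7.

No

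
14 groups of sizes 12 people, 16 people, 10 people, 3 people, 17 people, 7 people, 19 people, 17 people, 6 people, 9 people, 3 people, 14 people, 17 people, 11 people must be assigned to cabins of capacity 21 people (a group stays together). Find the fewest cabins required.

9

Total = 19 + 17 + 17 + 17 + 16 + 14 + 12 + 11 + 10 + 9 + 7 + 6 + 3 + 3 = 161 people.
Lower bound: ⌈161/21⌉ = 8 cabins.
A packing using 9 cabins:
  cabin 1: 19 = 19
  cabin 2: 17 + 3 = 20
  cabin 3: 17 + 3 = 20
  cabin 4: 17 = 17
  cabin 5: 16 = 16
  cabin 6: 14 + 7 = 21
  cabin 7: 12 + 9 = 21
  cabin 8: 11 + 10 = 21
  cabin 9: 6 = 6
No arrangement into 8 cabins stays within capacity, so 9 is optimal.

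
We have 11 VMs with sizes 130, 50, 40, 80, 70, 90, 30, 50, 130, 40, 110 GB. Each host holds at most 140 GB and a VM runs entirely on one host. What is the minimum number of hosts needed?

7

Total = 130 + 130 + 110 + 90 + 80 + 70 + 50 + 50 + 40 + 40 + 30 = 820 GB.
Lower bound: ⌈820/140⌉ = 6 hosts.
A packing using 7 hosts:
  host 1: 130 = 130
  host 2: 130 = 130
  host 3: 110 + 30 = 140
  host 4: 90 + 50 = 140
  host 5: 80 + 50 = 130
  host 6: 70 + 40 = 110
  host 7: 40 = 40
No arrangement into 6 hosts stays within capacity, so 7 is optimal.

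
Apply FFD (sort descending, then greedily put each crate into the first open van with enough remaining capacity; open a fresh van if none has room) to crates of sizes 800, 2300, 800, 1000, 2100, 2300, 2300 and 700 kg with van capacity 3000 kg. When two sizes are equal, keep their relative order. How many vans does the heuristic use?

Sorted descending: 2300, 2300, 2300, 2100, 1000, 800, 800, 700.
  2300 → van 1 (new)  [load 2300/3000]
  2300 → van 2 (new)  [load 2300/3000]
  2300 → van 3 (new)  [load 2300/3000]
  2100 → van 4 (new)  [load 2100/3000]
  1000 → van 5 (new)  [load 1000/3000]
  800 → van 4  [load 2900/3000]
  800 → van 5  [load 1800/3000]
  700 → van 1  [load 3000/3000]
5 vans opened.

5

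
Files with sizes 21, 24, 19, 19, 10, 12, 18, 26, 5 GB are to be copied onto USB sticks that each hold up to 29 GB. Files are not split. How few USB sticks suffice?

7

Total = 26 + 24 + 21 + 19 + 19 + 18 + 12 + 10 + 5 = 154 GB.
Lower bound: ⌈154/29⌉ = 6 USB sticks.
A packing using 7 USB sticks:
  USB stick 1: 26 = 26
  USB stick 2: 24 + 5 = 29
  USB stick 3: 21 = 21
  USB stick 4: 19 + 10 = 29
  USB stick 5: 19 = 19
  USB stick 6: 18 = 18
  USB stick 7: 12 = 12
No arrangement into 6 USB sticks stays within capacity, so 7 is optimal.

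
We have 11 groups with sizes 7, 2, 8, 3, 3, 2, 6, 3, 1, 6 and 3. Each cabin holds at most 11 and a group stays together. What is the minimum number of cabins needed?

Total = 8 + 7 + 6 + 6 + 3 + 3 + 3 + 3 + 2 + 2 + 1 = 44.
Lower bound: ⌈44/11⌉ = 4 cabins.
A packing using 4 cabins:
  cabin 1: 8 + 3 = 11
  cabin 2: 7 + 3 + 1 = 11
  cabin 3: 6 + 3 + 2 = 11
  cabin 4: 6 + 3 + 2 = 11
This matches the lower bound, so 4 is optimal.

4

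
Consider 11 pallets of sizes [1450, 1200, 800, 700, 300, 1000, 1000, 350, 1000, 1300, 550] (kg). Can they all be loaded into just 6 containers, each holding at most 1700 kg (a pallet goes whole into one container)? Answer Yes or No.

No

Total = 9650 kg; ⌈9650/1700⌉ = 6.
The bound of 6 does not rule out 6, but exhaustive search shows no assignment into 6 containers of capacity 1700 kg exists — the minimum is 7.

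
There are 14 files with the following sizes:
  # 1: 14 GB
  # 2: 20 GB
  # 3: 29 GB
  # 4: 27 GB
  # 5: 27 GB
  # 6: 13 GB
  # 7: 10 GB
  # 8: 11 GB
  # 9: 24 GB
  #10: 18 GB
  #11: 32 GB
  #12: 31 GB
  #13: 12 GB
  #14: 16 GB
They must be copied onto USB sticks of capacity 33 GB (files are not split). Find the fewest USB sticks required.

Total = 32 + 31 + 29 + 27 + 27 + 24 + 20 + 18 + 16 + 14 + 13 + 12 + 11 + 10 = 284 GB.
Lower bound: ⌈284/33⌉ = 9 USB sticks.
A packing using 10 USB sticks:
  USB stick 1: 32 = 32
  USB stick 2: 31 = 31
  USB stick 3: 29 = 29
  USB stick 4: 27 = 27
  USB stick 5: 27 = 27
  USB stick 6: 24 = 24
  USB stick 7: 20 + 13 = 33
  USB stick 8: 18 + 14 = 32
  USB stick 9: 16 + 12 = 28
  USB stick 10: 11 + 10 = 21
No arrangement into 9 USB sticks stays within capacity, so 10 is optimal.

10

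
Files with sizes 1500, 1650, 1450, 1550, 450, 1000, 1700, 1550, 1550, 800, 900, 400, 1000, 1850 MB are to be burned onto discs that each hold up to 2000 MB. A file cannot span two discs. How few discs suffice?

Total = 1850 + 1700 + 1650 + 1550 + 1550 + 1550 + 1500 + 1450 + 1000 + 1000 + 900 + 800 + 450 + 400 = 17350 MB.
Lower bound: ⌈17350/2000⌉ = 9 discs.
A packing using 10 discs:
  disc 1: 1850 = 1850
  disc 2: 1700 = 1700
  disc 3: 1650 = 1650
  disc 4: 1550 + 450 = 2000
  disc 5: 1550 + 400 = 1950
  disc 6: 1550 = 1550
  disc 7: 1500 = 1500
  disc 8: 1450 = 1450
  disc 9: 1000 + 1000 = 2000
  disc 10: 900 + 800 = 1700
No arrangement into 9 discs stays within capacity, so 10 is optimal.

10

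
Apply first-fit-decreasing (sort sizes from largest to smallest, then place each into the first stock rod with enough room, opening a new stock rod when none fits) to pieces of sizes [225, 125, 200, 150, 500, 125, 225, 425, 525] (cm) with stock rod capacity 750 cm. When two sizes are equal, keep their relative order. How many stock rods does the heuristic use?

Sorted descending: 525, 500, 425, 225, 225, 200, 150, 125, 125.
  525 → stock rod 1 (new)  [load 525/750]
  500 → stock rod 2 (new)  [load 500/750]
  425 → stock rod 3 (new)  [load 425/750]
  225 → stock rod 1  [load 750/750]
  225 → stock rod 2  [load 725/750]
  200 → stock rod 3  [load 625/750]
  150 → stock rod 4 (new)  [load 150/750]
  125 → stock rod 3  [load 750/750]
  125 → stock rod 4  [load 275/750]
4 stock rods opened.

4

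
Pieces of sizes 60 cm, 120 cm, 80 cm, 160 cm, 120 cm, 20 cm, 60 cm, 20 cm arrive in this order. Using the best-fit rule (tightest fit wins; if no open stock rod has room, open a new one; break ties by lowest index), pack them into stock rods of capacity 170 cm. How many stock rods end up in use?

  60 → stock rod 1 (new)  [load 60/170]
  120 → stock rod 2 (new)  [load 120/170]
  80 → stock rod 1  [load 140/170]
  160 → stock rod 3 (new)  [load 160/170]
  120 → stock rod 4 (new)  [load 120/170]
  20 → stock rod 1  [load 160/170]
  60 → stock rod 5 (new)  [load 60/170]
  20 → stock rod 2  [load 140/170]
5 stock rods opened.

5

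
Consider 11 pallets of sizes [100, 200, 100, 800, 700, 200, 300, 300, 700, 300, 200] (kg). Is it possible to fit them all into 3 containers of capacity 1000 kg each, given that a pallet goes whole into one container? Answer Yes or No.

Total = 3900 kg; ⌈3900/1000⌉ = 4.
At least 4 containers are required, but only 3 are allowed.

No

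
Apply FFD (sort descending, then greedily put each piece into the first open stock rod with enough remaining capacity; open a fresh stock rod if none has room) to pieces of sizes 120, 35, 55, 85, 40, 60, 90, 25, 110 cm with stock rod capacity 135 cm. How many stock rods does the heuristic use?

Sorted descending: 120, 110, 90, 85, 60, 55, 40, 35, 25.
  120 → stock rod 1 (new)  [load 120/135]
  110 → stock rod 2 (new)  [load 110/135]
  90 → stock rod 3 (new)  [load 90/135]
  85 → stock rod 4 (new)  [load 85/135]
  60 → stock rod 5 (new)  [load 60/135]
  55 → stock rod 5  [load 115/135]
  40 → stock rod 3  [load 130/135]
  35 → stock rod 4  [load 120/135]
  25 → stock rod 2  [load 135/135]
5 stock rods opened.

5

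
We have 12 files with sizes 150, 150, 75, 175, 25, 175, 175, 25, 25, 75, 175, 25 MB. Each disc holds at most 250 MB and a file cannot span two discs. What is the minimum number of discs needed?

6

Total = 175 + 175 + 175 + 175 + 150 + 150 + 75 + 75 + 25 + 25 + 25 + 25 = 1250 MB.
Lower bound: ⌈1250/250⌉ = 5 discs.
Also, 6 files each exceed 125 MB, and no two of those can share a disc, so at least 6 discs are needed.
A packing using 6 discs:
  disc 1: 175 + 75 = 250
  disc 2: 175 + 75 = 250
  disc 3: 175 + 25 + 25 + 25 = 250
  disc 4: 175 + 25 = 200
  disc 5: 150 = 150
  disc 6: 150 = 150
This matches the lower bound, so 6 is optimal.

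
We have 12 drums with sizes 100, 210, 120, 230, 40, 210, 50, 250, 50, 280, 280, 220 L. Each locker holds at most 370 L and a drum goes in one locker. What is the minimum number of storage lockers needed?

7

Total = 280 + 280 + 250 + 230 + 220 + 210 + 210 + 120 + 100 + 50 + 50 + 40 = 2040 L.
Lower bound: ⌈2040/370⌉ = 6 storage lockers.
Also, 7 drums each exceed 185 L, and no two of those can share a locker, so at least 7 storage lockers are needed.
A packing using 7 storage lockers:
  locker 1: 280 + 50 + 40 = 370
  locker 2: 280 + 50 = 330
  locker 3: 250 + 120 = 370
  locker 4: 230 + 100 = 330
  locker 5: 220 = 220
  locker 6: 210 = 210
  locker 7: 210 = 210
This matches the lower bound, so 7 is optimal.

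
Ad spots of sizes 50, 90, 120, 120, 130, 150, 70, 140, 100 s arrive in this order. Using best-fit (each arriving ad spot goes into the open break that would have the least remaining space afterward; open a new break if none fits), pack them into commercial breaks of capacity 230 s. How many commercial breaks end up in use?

  50 → break 1 (new)  [load 50/230]
  90 → break 1  [load 140/230]
  120 → break 2 (new)  [load 120/230]
  120 → break 3 (new)  [load 120/230]
  130 → break 4 (new)  [load 130/230]
  150 → break 5 (new)  [load 150/230]
  70 → break 5  [load 220/230]
  140 → break 6 (new)  [load 140/230]
  100 → break 4  [load 230/230]
6 commercial breaks opened.

6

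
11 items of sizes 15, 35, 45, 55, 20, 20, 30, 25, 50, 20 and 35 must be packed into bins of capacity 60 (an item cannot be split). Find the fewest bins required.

Total = 55 + 50 + 45 + 35 + 35 + 30 + 25 + 20 + 20 + 20 + 15 = 350.
Lower bound: ⌈350/60⌉ = 6 bins.
A packing using 7 bins:
  bin 1: 55 = 55
  bin 2: 50 = 50
  bin 3: 45 + 15 = 60
  bin 4: 35 + 25 = 60
  bin 5: 35 + 20 = 55
  bin 6: 30 + 20 = 50
  bin 7: 20 = 20
No arrangement into 6 bins stays within capacity, so 7 is optimal.

7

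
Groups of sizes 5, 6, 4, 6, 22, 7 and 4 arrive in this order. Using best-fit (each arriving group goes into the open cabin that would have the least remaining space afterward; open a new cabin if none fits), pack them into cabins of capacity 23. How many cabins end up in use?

  5 → cabin 1 (new)  [load 5/23]
  6 → cabin 1  [load 11/23]
  4 → cabin 1  [load 15/23]
  6 → cabin 1  [load 21/23]
  22 → cabin 2 (new)  [load 22/23]
  7 → cabin 3 (new)  [load 7/23]
  4 → cabin 3  [load 11/23]
3 cabins opened.

3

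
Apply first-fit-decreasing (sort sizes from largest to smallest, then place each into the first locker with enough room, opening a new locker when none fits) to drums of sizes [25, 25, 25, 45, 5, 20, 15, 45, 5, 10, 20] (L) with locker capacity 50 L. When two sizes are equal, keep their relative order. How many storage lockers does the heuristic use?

5

Sorted descending: 45, 45, 25, 25, 25, 20, 20, 15, 10, 5, 5.
  45 → locker 1 (new)  [load 45/50]
  45 → locker 2 (new)  [load 45/50]
  25 → locker 3 (new)  [load 25/50]
  25 → locker 3  [load 50/50]
  25 → locker 4 (new)  [load 25/50]
  20 → locker 4  [load 45/50]
  20 → locker 5 (new)  [load 20/50]
  15 → locker 5  [load 35/50]
  10 → locker 5  [load 45/50]
  5 → locker 1  [load 50/50]
  5 → locker 2  [load 50/50]
5 storage lockers opened.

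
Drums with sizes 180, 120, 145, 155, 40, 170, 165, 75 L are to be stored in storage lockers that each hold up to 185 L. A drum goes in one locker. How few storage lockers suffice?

Total = 180 + 170 + 165 + 155 + 145 + 120 + 75 + 40 = 1050 L.
Lower bound: ⌈1050/185⌉ = 6 storage lockers.
A packing using 7 storage lockers:
  locker 1: 180 = 180
  locker 2: 170 = 170
  locker 3: 165 = 165
  locker 4: 155 = 155
  locker 5: 145 + 40 = 185
  locker 6: 120 = 120
  locker 7: 75 = 75
No arrangement into 6 storage lockers stays within capacity, so 7 is optimal.

7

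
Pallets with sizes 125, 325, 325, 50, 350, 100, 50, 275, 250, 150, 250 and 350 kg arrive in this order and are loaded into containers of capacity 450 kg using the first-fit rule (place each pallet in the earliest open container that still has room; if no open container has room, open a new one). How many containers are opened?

  125 → container 1 (new)  [load 125/450]
  325 → container 1  [load 450/450]
  325 → container 2 (new)  [load 325/450]
  50 → container 2  [load 375/450]
  350 → container 3 (new)  [load 350/450]
  100 → container 3  [load 450/450]
  50 → container 2  [load 425/450]
  275 → container 4 (new)  [load 275/450]
  250 → container 5 (new)  [load 250/450]
  150 → container 4  [load 425/450]
  250 → container 6 (new)  [load 250/450]
  350 → container 7 (new)  [load 350/450]
7 containers opened.

7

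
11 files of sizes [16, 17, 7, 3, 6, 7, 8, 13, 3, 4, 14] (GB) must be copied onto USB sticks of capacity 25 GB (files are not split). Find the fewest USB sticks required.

4

Total = 17 + 16 + 14 + 13 + 8 + 7 + 7 + 6 + 4 + 3 + 3 = 98 GB.
Lower bound: ⌈98/25⌉ = 4 USB sticks.
A packing using 4 USB sticks:
  USB stick 1: 17 + 8 = 25
  USB stick 2: 16 + 7 = 23
  USB stick 3: 14 + 7 + 4 = 25
  USB stick 4: 13 + 6 + 3 + 3 = 25
This matches the lower bound, so 4 is optimal.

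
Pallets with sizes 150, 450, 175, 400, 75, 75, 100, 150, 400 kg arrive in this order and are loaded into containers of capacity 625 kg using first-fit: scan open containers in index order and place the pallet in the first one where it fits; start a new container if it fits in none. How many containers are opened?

  150 → container 1 (new)  [load 150/625]
  450 → container 1  [load 600/625]
  175 → container 2 (new)  [load 175/625]
  400 → container 2  [load 575/625]
  75 → container 3 (new)  [load 75/625]
  75 → container 3  [load 150/625]
  100 → container 3  [load 250/625]
  150 → container 3  [load 400/625]
  400 → container 4 (new)  [load 400/625]
4 containers opened.

4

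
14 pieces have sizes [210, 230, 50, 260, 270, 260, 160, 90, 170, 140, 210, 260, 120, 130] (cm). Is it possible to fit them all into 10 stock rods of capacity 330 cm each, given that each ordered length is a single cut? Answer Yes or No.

A valid assignment using 9 stock rods:
  stock rod 1: 270 + 50 = 320
  stock rod 2: 260 = 260
  stock rod 3: 260 = 260
  stock rod 4: 260 = 260
  stock rod 5: 230 + 90 = 320
  stock rod 6: 210 + 120 = 330
  stock rod 7: 210 = 210
  stock rod 8: 170 + 160 = 330
  stock rod 9: 140 + 130 = 270
That uses only 9 ≤ 10, so 10 stock rods are enough.

Yes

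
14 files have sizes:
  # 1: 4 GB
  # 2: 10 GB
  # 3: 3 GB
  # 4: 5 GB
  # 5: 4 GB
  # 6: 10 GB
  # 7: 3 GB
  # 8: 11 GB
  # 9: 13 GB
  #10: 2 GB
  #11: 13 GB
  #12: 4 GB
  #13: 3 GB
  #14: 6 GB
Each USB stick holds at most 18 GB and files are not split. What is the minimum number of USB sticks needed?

Total = 13 + 13 + 11 + 10 + 10 + 6 + 5 + 4 + 4 + 4 + 3 + 3 + 3 + 2 = 91 GB.
Lower bound: ⌈91/18⌉ = 6 USB sticks.
A packing using 6 USB sticks:
  USB stick 1: 13 + 5 = 18
  USB stick 2: 13 + 4 = 17
  USB stick 3: 11 + 6 = 17
  USB stick 4: 10 + 4 + 4 = 18
  USB stick 5: 10 + 3 + 3 + 2 = 18
  USB stick 6: 3 = 3
This matches the lower bound, so 6 is optimal.

6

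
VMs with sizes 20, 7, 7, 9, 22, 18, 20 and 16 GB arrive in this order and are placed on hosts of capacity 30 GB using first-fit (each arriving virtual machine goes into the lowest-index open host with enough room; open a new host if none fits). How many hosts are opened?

  20 → host 1 (new)  [load 20/30]
  7 → host 1  [load 27/30]
  7 → host 2 (new)  [load 7/30]
  9 → host 2  [load 16/30]
  22 → host 3 (new)  [load 22/30]
  18 → host 4 (new)  [load 18/30]
  20 → host 5 (new)  [load 20/30]
  16 → host 6 (new)  [load 16/30]
6 hosts opened.

6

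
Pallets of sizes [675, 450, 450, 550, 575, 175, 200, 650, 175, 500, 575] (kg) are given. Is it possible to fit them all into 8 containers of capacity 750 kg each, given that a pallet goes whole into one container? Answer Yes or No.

A valid assignment using 8 containers:
  container 1: 675 = 675
  container 2: 650 = 650
  container 3: 575 + 175 = 750
  container 4: 575 + 175 = 750
  container 5: 550 + 200 = 750
  container 6: 500 = 500
  container 7: 450 = 450
  container 8: 450 = 450
Every load is within 750 kg, so 8 containers suffice.

Yes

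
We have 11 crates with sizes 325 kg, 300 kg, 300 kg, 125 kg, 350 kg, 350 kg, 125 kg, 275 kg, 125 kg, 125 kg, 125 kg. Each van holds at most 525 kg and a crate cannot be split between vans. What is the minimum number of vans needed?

Total = 350 + 350 + 325 + 300 + 300 + 275 + 125 + 125 + 125 + 125 + 125 = 2525 kg.
Lower bound: ⌈2525/525⌉ = 5 vans.
Also, 6 crates each exceed 525/2 kg, and no two of those can share a van, so at least 6 vans are needed.
A packing using 6 vans:
  van 1: 350 + 125 = 475
  van 2: 350 + 125 = 475
  van 3: 325 + 125 = 450
  van 4: 300 + 125 = 425
  van 5: 300 + 125 = 425
  van 6: 275 = 275
This matches the lower bound, so 6 is optimal.

6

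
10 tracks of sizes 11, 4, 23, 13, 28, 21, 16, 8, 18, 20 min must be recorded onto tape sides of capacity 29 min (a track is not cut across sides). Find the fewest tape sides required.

Total = 28 + 23 + 21 + 20 + 18 + 16 + 13 + 11 + 8 + 4 = 162 min.
Lower bound: ⌈162/29⌉ = 6 tape sides.
A packing using 6 tape sides:
  side 1: 28 = 28
  side 2: 23 + 4 = 27
  side 3: 21 + 8 = 29
  side 4: 20 = 20
  side 5: 18 + 11 = 29
  side 6: 16 + 13 = 29
This matches the lower bound, so 6 is optimal.

6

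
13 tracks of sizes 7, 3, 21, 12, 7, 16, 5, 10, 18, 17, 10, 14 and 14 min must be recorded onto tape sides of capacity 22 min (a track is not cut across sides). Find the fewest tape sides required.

Total = 21 + 18 + 17 + 16 + 14 + 14 + 12 + 10 + 10 + 7 + 7 + 5 + 3 = 154 min.
Lower bound: ⌈154/22⌉ = 7 tape sides.
A packing using 8 tape sides:
  side 1: 21 = 21
  side 2: 18 + 3 = 21
  side 3: 17 + 5 = 22
  side 4: 16 = 16
  side 5: 14 + 7 = 21
  side 6: 14 + 7 = 21
  side 7: 12 + 10 = 22
  side 8: 10 = 10
No arrangement into 7 tape sides stays within capacity, so 8 is optimal.

8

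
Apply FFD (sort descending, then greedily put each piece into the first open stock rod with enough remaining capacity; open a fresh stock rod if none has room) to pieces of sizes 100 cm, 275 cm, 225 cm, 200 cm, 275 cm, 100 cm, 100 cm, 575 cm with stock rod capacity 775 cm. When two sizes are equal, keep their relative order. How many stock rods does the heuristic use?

3

Sorted descending: 575, 275, 275, 225, 200, 100, 100, 100.
  575 → stock rod 1 (new)  [load 575/775]
  275 → stock rod 2 (new)  [load 275/775]
  275 → stock rod 2  [load 550/775]
  225 → stock rod 2  [load 775/775]
  200 → stock rod 1  [load 775/775]
  100 → stock rod 3 (new)  [load 100/775]
  100 → stock rod 3  [load 200/775]
  100 → stock rod 3  [load 300/775]
3 stock rods opened.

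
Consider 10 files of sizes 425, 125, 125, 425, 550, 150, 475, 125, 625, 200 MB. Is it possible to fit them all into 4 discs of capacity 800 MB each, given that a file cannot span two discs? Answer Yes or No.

Total = 3225 MB; ⌈3225/800⌉ = 5.
At least 5 discs are required, but only 4 are allowed.

No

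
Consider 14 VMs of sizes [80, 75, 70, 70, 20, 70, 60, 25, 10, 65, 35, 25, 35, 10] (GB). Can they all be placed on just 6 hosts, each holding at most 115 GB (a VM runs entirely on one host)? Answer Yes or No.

Total = 650 GB; ⌈650/115⌉ = 6.
7 VMs each exceed half the capacity and cannot share a host, forcing at least 7 hosts.
At least 7 hosts are required, but only 6 are allowed.

No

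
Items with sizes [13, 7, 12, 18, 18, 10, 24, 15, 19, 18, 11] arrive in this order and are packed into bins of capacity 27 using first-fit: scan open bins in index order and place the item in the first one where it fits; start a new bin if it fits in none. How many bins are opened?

8

  13 → bin 1 (new)  [load 13/27]
  7 → bin 1  [load 20/27]
  12 → bin 2 (new)  [load 12/27]
  18 → bin 3 (new)  [load 18/27]
  18 → bin 4 (new)  [load 18/27]
  10 → bin 2  [load 22/27]
  24 → bin 5 (new)  [load 24/27]
  15 → bin 6 (new)  [load 15/27]
  19 → bin 7 (new)  [load 19/27]
  18 → bin 8 (new)  [load 18/27]
  11 → bin 6  [load 26/27]
8 bins opened.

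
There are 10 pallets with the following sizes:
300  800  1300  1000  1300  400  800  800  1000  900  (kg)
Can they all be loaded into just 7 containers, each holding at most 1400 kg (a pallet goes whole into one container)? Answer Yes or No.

No

Total = 8600 kg; ⌈8600/1400⌉ = 7.
8 pallets each exceed half the capacity and cannot share a container, forcing at least 8 containers.
At least 8 containers are required, but only 7 are allowed.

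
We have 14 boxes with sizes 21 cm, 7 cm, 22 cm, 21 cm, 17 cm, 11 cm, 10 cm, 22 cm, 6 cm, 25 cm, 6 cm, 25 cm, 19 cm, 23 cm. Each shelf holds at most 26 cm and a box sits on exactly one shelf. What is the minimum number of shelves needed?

11

Total = 25 + 25 + 23 + 22 + 22 + 21 + 21 + 19 + 17 + 11 + 10 + 7 + 6 + 6 = 235 cm.
Lower bound: ⌈235/26⌉ = 10 shelves.
A packing using 11 shelves:
  shelf 1: 25 = 25
  shelf 2: 25 = 25
  shelf 3: 23 = 23
  shelf 4: 22 = 22
  shelf 5: 22 = 22
  shelf 6: 21 = 21
  shelf 7: 21 = 21
  shelf 8: 19 + 7 = 26
  shelf 9: 17 + 6 = 23
  shelf 10: 11 + 10 = 21
  shelf 11: 6 = 6
No arrangement into 10 shelves stays within capacity, so 11 is optimal.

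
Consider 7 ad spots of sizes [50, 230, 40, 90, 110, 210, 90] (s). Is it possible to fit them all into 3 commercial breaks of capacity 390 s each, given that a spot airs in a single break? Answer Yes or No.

Yes

A valid assignment using 3 commercial breaks:
  break 1: 230 + 110 + 50 = 390
  break 2: 210 + 90 + 90 = 390
  break 3: 40 = 40
Every load is within 390 s, so 3 commercial breaks suffice.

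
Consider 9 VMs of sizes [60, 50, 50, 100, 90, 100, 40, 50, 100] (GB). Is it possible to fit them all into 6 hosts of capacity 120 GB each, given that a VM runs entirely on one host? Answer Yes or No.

Total = 640 GB; ⌈640/120⌉ = 6.
The bound of 6 does not rule out 6, but exhaustive search shows no assignment into 6 hosts of capacity 120 GB exists — the minimum is 7.

No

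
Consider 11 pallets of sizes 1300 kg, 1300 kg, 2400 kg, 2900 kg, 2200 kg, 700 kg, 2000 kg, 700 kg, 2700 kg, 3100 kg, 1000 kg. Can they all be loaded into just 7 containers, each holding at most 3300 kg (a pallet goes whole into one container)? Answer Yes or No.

Yes

A valid assignment using 7 containers:
  container 1: 3100 = 3100
  container 2: 2900 = 2900
  container 3: 2700 = 2700
  container 4: 2400 + 700 = 3100
  container 5: 2200 + 1000 = 3200
  container 6: 2000 + 1300 = 3300
  container 7: 1300 + 700 = 2000
Every load is within 3300 kg, so 7 containers suffice.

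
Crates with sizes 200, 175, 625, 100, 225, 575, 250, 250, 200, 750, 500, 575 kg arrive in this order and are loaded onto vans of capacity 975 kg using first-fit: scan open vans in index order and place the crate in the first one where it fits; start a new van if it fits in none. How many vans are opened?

6

  200 → van 1 (new)  [load 200/975]
  175 → van 1  [load 375/975]
  625 → van 2 (new)  [load 625/975]
  100 → van 1  [load 475/975]
  225 → van 1  [load 700/975]
  575 → van 3 (new)  [load 575/975]
  250 → van 1  [load 950/975]
  250 → van 2  [load 875/975]
  200 → van 3  [load 775/975]
  750 → van 4 (new)  [load 750/975]
  500 → van 5 (new)  [load 500/975]
  575 → van 6 (new)  [load 575/975]
6 vans opened.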